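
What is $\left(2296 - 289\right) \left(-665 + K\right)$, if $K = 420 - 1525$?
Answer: $-3552390$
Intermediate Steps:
$K = -1105$
$\left(2296 - 289\right) \left(-665 + K\right) = \left(2296 - 289\right) \left(-665 - 1105\right) = 2007 \left(-1770\right) = -3552390$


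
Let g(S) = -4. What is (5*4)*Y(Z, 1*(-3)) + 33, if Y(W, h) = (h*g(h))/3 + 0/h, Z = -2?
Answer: 113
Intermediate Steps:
Y(W, h) = -4*h/3 (Y(W, h) = (h*(-4))/3 + 0/h = -4*h*(⅓) + 0 = -4*h/3 + 0 = -4*h/3)
(5*4)*Y(Z, 1*(-3)) + 33 = (5*4)*(-4*(-3)/3) + 33 = 20*(-4/3*(-3)) + 33 = 20*4 + 33 = 80 + 33 = 113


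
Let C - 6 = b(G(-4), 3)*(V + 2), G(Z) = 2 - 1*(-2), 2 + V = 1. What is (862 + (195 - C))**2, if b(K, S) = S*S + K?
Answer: 1077444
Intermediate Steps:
V = -1 (V = -2 + 1 = -1)
G(Z) = 4 (G(Z) = 2 + 2 = 4)
b(K, S) = K + S**2 (b(K, S) = S**2 + K = K + S**2)
C = 19 (C = 6 + (4 + 3**2)*(-1 + 2) = 6 + (4 + 9)*1 = 6 + 13*1 = 6 + 13 = 19)
(862 + (195 - C))**2 = (862 + (195 - 1*19))**2 = (862 + (195 - 19))**2 = (862 + 176)**2 = 1038**2 = 1077444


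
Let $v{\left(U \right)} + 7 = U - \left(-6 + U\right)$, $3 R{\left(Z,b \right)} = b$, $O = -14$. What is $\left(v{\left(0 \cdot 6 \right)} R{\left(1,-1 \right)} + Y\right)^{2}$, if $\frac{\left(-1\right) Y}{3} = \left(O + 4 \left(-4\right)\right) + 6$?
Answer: $\frac{47089}{9} \approx 5232.1$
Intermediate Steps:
$R{\left(Z,b \right)} = \frac{b}{3}$
$Y = 72$ ($Y = - 3 \left(\left(-14 + 4 \left(-4\right)\right) + 6\right) = - 3 \left(\left(-14 - 16\right) + 6\right) = - 3 \left(-30 + 6\right) = \left(-3\right) \left(-24\right) = 72$)
$v{\left(U \right)} = -1$ ($v{\left(U \right)} = -7 + \left(U - \left(-6 + U\right)\right) = -7 + 6 = -1$)
$\left(v{\left(0 \cdot 6 \right)} R{\left(1,-1 \right)} + Y\right)^{2} = \left(- \frac{-1}{3} + 72\right)^{2} = \left(\left(-1\right) \left(- \frac{1}{3}\right) + 72\right)^{2} = \left(\frac{1}{3} + 72\right)^{2} = \left(\frac{217}{3}\right)^{2} = \frac{47089}{9}$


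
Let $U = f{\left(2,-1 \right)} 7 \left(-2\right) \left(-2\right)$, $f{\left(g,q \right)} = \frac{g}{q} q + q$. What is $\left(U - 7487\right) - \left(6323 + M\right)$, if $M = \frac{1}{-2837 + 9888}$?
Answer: $- \frac{97176883}{7051} \approx -13782.0$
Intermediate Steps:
$M = \frac{1}{7051} \approx 0.00014182$
$f{\left(g,q \right)} = g + q$
$U = 28$ ($U = \left(2 - 1\right) 7 \left(-2\right) \left(-2\right) = 1 \left(\left(-14\right) \left(-2\right)\right) = 1 \cdot 28 = 28$)
$\left(U - 7487\right) - \left(6323 + M\right) = \left(28 - 7487\right) - \frac{44583474}{7051} = -7459 - \frac{44583474}{7051} = - \frac{97176883}{7051}$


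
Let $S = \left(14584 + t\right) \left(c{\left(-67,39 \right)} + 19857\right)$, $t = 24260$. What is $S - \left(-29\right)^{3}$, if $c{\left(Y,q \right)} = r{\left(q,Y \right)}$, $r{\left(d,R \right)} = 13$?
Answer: $771854669$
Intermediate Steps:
$c{\left(Y,q \right)} = 13$
$S = 771830280$ ($S = \left(14584 + 24260\right) \left(13 + 19857\right) = 38844 \cdot 19870 = 771830280$)
$S - \left(-29\right)^{3} = 771830280 - \left(-29\right)^{3} = 771830280 - -24389 = 771830280 + 24389 = 771854669$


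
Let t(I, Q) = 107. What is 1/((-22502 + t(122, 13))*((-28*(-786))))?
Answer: -1/492869160 ≈ -2.0289e-9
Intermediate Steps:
1/((-22502 + t(122, 13))*((-28*(-786)))) = 1/((-22502 + 107)*((-28*(-786)))) = 1/(-22395*22008) = -1/22395*1/22008 = -1/492869160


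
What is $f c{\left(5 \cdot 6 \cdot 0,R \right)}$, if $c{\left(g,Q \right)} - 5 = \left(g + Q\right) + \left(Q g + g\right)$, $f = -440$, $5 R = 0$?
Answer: $-2200$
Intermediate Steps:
$R = 0$ ($R = \frac{1}{5} \cdot 0 = 0$)
$c{\left(g,Q \right)} = 5 + Q + 2 g + Q g$ ($c{\left(g,Q \right)} = 5 + \left(\left(g + Q\right) + \left(Q g + g\right)\right) = 5 + \left(\left(Q + g\right) + \left(g + Q g\right)\right) = 5 + \left(Q + 2 g + Q g\right) = 5 + Q + 2 g + Q g$)
$f c{\left(5 \cdot 6 \cdot 0,R \right)} = - 440 \left(5 + 0 + 2 \cdot 5 \cdot 6 \cdot 0 + 0 \cdot 5 \cdot 6 \cdot 0\right) = - 440 \left(5 + 0 + 2 \cdot 30 \cdot 0 + 0 \cdot 30 \cdot 0\right) = - 440 \left(5 + 0 + 2 \cdot 0 + 0 \cdot 0\right) = - 440 \left(5 + 0 + 0 + 0\right) = \left(-440\right) 5 = -2200$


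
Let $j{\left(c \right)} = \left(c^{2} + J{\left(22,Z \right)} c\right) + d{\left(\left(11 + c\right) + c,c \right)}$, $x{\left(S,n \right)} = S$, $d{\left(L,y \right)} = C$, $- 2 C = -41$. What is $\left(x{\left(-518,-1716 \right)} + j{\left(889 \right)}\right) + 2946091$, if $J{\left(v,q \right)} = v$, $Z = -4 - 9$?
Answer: $\frac{7510945}{2} \approx 3.7555 \cdot 10^{6}$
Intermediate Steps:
$C = \frac{41}{2}$ ($C = \left(- \frac{1}{2}\right) \left(-41\right) = \frac{41}{2} \approx 20.5$)
$d{\left(L,y \right)} = \frac{41}{2}$
$Z = -13$
$j{\left(c \right)} = \frac{41}{2} + c^{2} + 22 c$ ($j{\left(c \right)} = \left(c^{2} + 22 c\right) + \frac{41}{2} = \frac{41}{2} + c^{2} + 22 c$)
$\left(x{\left(-518,-1716 \right)} + j{\left(889 \right)}\right) + 2946091 = \left(-518 + \left(\frac{41}{2} + 889^{2} + 22 \cdot 889\right)\right) + 2946091 = \left(-518 + \left(\frac{41}{2} + 790321 + 19558\right)\right) + 2946091 = \left(-518 + \frac{1619799}{2}\right) + 2946091 = \frac{1618763}{2} + 2946091 = \frac{7510945}{2}$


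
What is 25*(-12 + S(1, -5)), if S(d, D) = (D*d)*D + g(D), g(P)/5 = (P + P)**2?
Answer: 12825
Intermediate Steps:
g(P) = 20*P**2 (g(P) = 5*(P + P)**2 = 5*(2*P)**2 = 5*(4*P**2) = 20*P**2)
S(d, D) = 20*D**2 + d*D**2 (S(d, D) = (D*d)*D + 20*D**2 = d*D**2 + 20*D**2 = 20*D**2 + d*D**2)
25*(-12 + S(1, -5)) = 25*(-12 + (-5)**2*(20 + 1)) = 25*(-12 + 25*21) = 25*(-12 + 525) = 25*513 = 12825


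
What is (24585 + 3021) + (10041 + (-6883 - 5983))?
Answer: 24781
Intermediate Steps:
(24585 + 3021) + (10041 + (-6883 - 5983)) = 27606 + (10041 - 12866) = 27606 - 2825 = 24781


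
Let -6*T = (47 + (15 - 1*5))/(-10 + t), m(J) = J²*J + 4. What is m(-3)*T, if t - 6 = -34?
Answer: -23/4 ≈ -5.7500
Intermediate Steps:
t = -28 (t = 6 - 34 = -28)
m(J) = 4 + J³ (m(J) = J³ + 4 = 4 + J³)
T = ¼ (T = -(47 + (15 - 1*5))/(6*(-10 - 28)) = -(47 + (15 - 5))/(6*(-38)) = -(47 + 10)*(-1)/(6*38) = -19*(-1)/(2*38) = -⅙*(-3/2) = ¼ ≈ 0.25000)
m(-3)*T = (4 + (-3)³)*(¼) = (4 - 27)*(¼) = -23*¼ = -23/4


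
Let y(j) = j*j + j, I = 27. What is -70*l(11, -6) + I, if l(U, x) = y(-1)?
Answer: 27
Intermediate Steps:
y(j) = j + j**2 (y(j) = j**2 + j = j + j**2)
l(U, x) = 0 (l(U, x) = -(1 - 1) = -1*0 = 0)
-70*l(11, -6) + I = -70*0 + 27 = 0 + 27 = 27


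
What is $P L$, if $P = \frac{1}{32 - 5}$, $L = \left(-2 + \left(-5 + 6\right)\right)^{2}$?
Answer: $\frac{1}{27} \approx 0.037037$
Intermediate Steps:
$L = 1$ ($L = \left(-2 + 1\right)^{2} = \left(-1\right)^{2} = 1$)
$P = \frac{1}{27}$ ($P = \frac{1}{32 - 5} = \frac{1}{27} \approx 0.037037$)
$P L = \frac{1}{27} \cdot 1 = \frac{1}{27}$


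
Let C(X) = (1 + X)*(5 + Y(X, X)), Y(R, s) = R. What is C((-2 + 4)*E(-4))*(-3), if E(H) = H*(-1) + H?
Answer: -15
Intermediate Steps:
E(H) = 0 (E(H) = -H + H = 0)
C(X) = (1 + X)*(5 + X)
C((-2 + 4)*E(-4))*(-3) = (5 + ((-2 + 4)*0)² + 6*((-2 + 4)*0))*(-3) = (5 + (2*0)² + 6*(2*0))*(-3) = (5 + 0² + 6*0)*(-3) = (5 + 0 + 0)*(-3) = 5*(-3) = -15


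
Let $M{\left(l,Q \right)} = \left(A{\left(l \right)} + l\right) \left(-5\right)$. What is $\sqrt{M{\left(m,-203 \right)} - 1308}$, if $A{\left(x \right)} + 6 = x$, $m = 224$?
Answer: $i \sqrt{3518} \approx 59.313 i$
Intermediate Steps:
$A{\left(x \right)} = -6 + x$
$M{\left(l,Q \right)} = 30 - 10 l$ ($M{\left(l,Q \right)} = \left(\left(-6 + l\right) + l\right) \left(-5\right) = \left(-6 + 2 l\right) \left(-5\right) = 30 - 10 l$)
$\sqrt{M{\left(m,-203 \right)} - 1308} = \sqrt{\left(30 - 2240\right) - 1308} = \sqrt{-2210 - 1308} = \sqrt{-3518} = i \sqrt{3518}$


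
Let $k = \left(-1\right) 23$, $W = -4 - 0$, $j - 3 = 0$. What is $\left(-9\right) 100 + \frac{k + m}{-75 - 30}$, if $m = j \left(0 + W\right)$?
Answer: $- \frac{2699}{3} \approx -899.67$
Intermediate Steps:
$j = 3$ ($j = 3 + 0 = 3$)
$W = -4$ ($W = -4 + 0 = -4$)
$k = -23$
$m = -12$ ($m = 3 \left(0 - 4\right) = 3 \left(-4\right) = -12$)
$\left(-9\right) 100 + \frac{k + m}{-75 - 30} = \left(-9\right) 100 + \frac{-23 - 12}{-75 - 30} = -900 - \frac{35}{-105} = -900 - - \frac{1}{3} = -900 + \frac{1}{3} = - \frac{2699}{3}$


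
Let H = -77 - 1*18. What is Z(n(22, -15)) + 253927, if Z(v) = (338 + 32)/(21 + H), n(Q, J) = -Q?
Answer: 253922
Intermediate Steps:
H = -95 (H = -77 - 18 = -95)
Z(v) = -5 (Z(v) = (338 + 32)/(21 - 95) = 370/(-74) = 370*(-1/74) = -5)
Z(n(22, -15)) + 253927 = -5 + 253927 = 253922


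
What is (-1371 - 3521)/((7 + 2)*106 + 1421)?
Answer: -4892/2375 ≈ -2.0598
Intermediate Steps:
(-1371 - 3521)/((7 + 2)*106 + 1421) = -4892/(9*106 + 1421) = -4892/(954 + 1421) = -4892/2375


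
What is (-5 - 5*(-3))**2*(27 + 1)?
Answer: 2800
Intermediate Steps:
(-5 - 5*(-3))**2*(27 + 1) = (-5 + 15)**2*28 = 10**2*28 = 100*28 = 2800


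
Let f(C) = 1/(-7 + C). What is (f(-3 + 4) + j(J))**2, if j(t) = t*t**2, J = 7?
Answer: 4231249/36 ≈ 1.1753e+5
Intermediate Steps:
j(t) = t**3
(f(-3 + 4) + j(J))**2 = (1/(-7 + (-3 + 4)) + 7**3)**2 = (1/(-7 + 1) + 343)**2 = (1/(-6) + 343)**2 = (-1/6 + 343)**2 = (2057/6)**2 = 4231249/36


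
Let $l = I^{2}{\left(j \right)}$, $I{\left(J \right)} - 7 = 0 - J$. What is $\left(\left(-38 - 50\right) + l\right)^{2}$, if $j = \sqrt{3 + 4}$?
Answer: $2396 + 896 \sqrt{7} \approx 4766.6$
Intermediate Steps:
$j = \sqrt{7} \approx 2.6458$
$I{\left(J \right)} = 7 - J$ ($I{\left(J \right)} = 7 + \left(0 - J\right) = 7 - J$)
$l = \left(7 - \sqrt{7}\right)^{2} \approx 18.959$
$\left(\left(-38 - 50\right) + l\right)^{2} = \left(\left(-38 - 50\right) + \left(7 - \sqrt{7}\right)^{2}\right)^{2} = \left(-88 + \left(7 - \sqrt{7}\right)^{2}\right)^{2}$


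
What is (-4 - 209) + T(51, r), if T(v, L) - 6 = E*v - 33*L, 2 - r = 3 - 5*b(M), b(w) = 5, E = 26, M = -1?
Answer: 327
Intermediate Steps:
r = 24 (r = 2 - (3 - 5*5) = 2 - (3 - 25) = 2 - 1*(-22) = 2 + 22 = 24)
T(v, L) = 6 - 33*L + 26*v (T(v, L) = 6 + (26*v - 33*L) = 6 + (-33*L + 26*v) = 6 - 33*L + 26*v)
(-4 - 209) + T(51, r) = (-4 - 209) + (6 - 33*24 + 26*51) = -213 + (6 - 792 + 1326) = -213 + 540 = 327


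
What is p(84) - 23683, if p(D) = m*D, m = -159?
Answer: -37039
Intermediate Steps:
p(D) = -159*D
p(84) - 23683 = -159*84 - 23683 = -13356 - 23683 = -37039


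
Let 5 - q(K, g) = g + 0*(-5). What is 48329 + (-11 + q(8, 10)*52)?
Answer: 48058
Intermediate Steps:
q(K, g) = 5 - g (q(K, g) = 5 - (g + 0*(-5)) = 5 - (g + 0) = 5 - g)
48329 + (-11 + q(8, 10)*52) = 48329 + (-11 + (5 - 1*10)*52) = 48329 + (-11 + (5 - 10)*52) = 48329 + (-11 - 5*52) = 48329 + (-11 - 260) = 48329 - 271 = 48058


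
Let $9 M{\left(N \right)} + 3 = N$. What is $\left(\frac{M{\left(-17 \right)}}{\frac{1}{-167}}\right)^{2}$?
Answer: $\frac{11155600}{81} \approx 1.3772 \cdot 10^{5}$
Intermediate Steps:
$M{\left(N \right)} = - \frac{1}{3} + \frac{N}{9}$
$\left(\frac{M{\left(-17 \right)}}{\frac{1}{-167}}\right)^{2} = \left(\frac{- \frac{1}{3} + \frac{1}{9} \left(-17\right)}{\frac{1}{-167}}\right)^{2} = \left(\frac{- \frac{1}{3} - \frac{17}{9}}{- \frac{1}{167}}\right)^{2} = \left(\left(- \frac{20}{9}\right) \left(-167\right)\right)^{2} = \left(\frac{3340}{9}\right)^{2} = \frac{11155600}{81}$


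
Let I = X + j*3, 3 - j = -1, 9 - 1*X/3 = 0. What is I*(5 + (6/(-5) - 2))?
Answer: 351/5 ≈ 70.200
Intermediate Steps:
X = 27 (X = 27 - 3*0 = 27 + 0 = 27)
j = 4 (j = 3 - 1*(-1) = 3 + 1 = 4)
I = 39 (I = 27 + 4*3 = 27 + 12 = 39)
I*(5 + (6/(-5) - 2)) = 39*(5 + (6/(-5) - 2)) = 39*(5 + (-⅕*6 - 2)) = 39*(5 + (-6/5 - 2)) = 39*(5 - 16/5) = 39*(9/5) = 351/5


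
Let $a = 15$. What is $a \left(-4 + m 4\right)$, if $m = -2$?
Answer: $-180$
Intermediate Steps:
$a \left(-4 + m 4\right) = 15 \left(-4 - 8\right) = 15 \left(-12\right) = -180$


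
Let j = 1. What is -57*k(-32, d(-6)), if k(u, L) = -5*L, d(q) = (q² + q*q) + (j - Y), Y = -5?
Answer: 22230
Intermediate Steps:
d(q) = 6 + 2*q² (d(q) = (q² + q*q) + (1 - 1*(-5)) = (q² + q²) + (1 + 5) = 2*q² + 6 = 6 + 2*q²)
-57*k(-32, d(-6)) = -(-285)*(6 + 2*(-6)²) = -(-285)*(6 + 2*36) = -(-285)*(6 + 72) = -(-285)*78 = -57*(-390) = 22230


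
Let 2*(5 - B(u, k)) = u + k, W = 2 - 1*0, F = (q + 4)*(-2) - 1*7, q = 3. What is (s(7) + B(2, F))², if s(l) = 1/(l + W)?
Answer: 69169/324 ≈ 213.48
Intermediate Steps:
F = -21 (F = (3 + 4)*(-2) - 1*7 = 7*(-2) - 7 = -14 - 7 = -21)
W = 2 (W = 2 + 0 = 2)
B(u, k) = 5 - k/2 - u/2 (B(u, k) = 5 - (u + k)/2 = 5 - (k + u)/2 = 5 + (-k/2 - u/2) = 5 - k/2 - u/2)
s(l) = 1/(2 + l) (s(l) = 1/(l + 2) = 1/(2 + l))
(s(7) + B(2, F))² = (1/(2 + 7) + (5 - ½*(-21) - ½*2))² = (1/9 + (5 + 21/2 - 1))² = (⅑ + 29/2)² = (263/18)² = 69169/324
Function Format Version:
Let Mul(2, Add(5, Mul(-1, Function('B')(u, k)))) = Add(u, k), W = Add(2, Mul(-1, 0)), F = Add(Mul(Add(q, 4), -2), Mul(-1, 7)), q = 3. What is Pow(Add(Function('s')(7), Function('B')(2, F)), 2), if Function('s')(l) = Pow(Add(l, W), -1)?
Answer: Rational(69169, 324) ≈ 213.48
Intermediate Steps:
F = -21 (F = Add(Mul(Add(3, 4), -2), Mul(-1, 7)) = Add(Mul(7, -2), -7) = Add(-14, -7) = -21)
W = 2 (W = Add(2, 0) = 2)
Function('B')(u, k) = Add(5, Mul(Rational(-1, 2), k), Mul(Rational(-1, 2), u)) (Function('B')(u, k) = Add(5, Mul(Rational(-1, 2), Add(u, k))) = Add(5, Mul(Rational(-1, 2), Add(k, u))) = Add(5, Add(Mul(Rational(-1, 2), k), Mul(Rational(-1, 2), u))) = Add(5, Mul(Rational(-1, 2), k), Mul(Rational(-1, 2), u)))
Function('s')(l) = Pow(Add(2, l), -1) (Function('s')(l) = Pow(Add(l, 2), -1) = Pow(Add(2, l), -1))
Pow(Add(Function('s')(7), Function('B')(2, F)), 2) = Pow(Add(Pow(Add(2, 7), -1), Add(5, Mul(Rational(-1, 2), -21), Mul(Rational(-1, 2), 2))), 2) = Pow(Add(Pow(9, -1), Add(5, Rational(21, 2), -1)), 2) = Pow(Add(Rational(1, 9), Rational(29, 2)), 2) = Pow(Rational(263, 18), 2) = Rational(69169, 324)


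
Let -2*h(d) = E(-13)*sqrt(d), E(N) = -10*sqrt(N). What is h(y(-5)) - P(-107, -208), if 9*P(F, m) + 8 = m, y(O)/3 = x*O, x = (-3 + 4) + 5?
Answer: 24 - 15*sqrt(130) ≈ -147.03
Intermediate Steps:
x = 6 (x = 1 + 5 = 6)
y(O) = 18*O (y(O) = 3*(6*O) = 18*O)
h(d) = 5*I*sqrt(13)*sqrt(d) (h(d) = -(-10*I*sqrt(13))*sqrt(d)/2 = -(-5)*I*sqrt(13)*sqrt(d) = 5*I*sqrt(13)*sqrt(d))
P(F, m) = -8/9 + m/9
h(y(-5)) - P(-107, -208) = 5*I*sqrt(13)*sqrt(18*(-5)) - (-8/9 + (1/9)*(-208)) = 5*I*sqrt(13)*sqrt(-90) - (-8/9 - 208/9) = 5*I*sqrt(13)*(3*I*sqrt(10)) - 1*(-24) = -15*sqrt(130) + 24 = 24 - 15*sqrt(130)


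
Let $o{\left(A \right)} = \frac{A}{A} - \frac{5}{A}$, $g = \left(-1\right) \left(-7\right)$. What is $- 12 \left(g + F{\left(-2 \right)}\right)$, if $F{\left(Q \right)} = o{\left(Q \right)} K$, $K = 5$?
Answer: $-294$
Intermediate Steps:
$g = 7$
$o{\left(A \right)} = 1 - \frac{5}{A}$
$F{\left(Q \right)} = \frac{5 \left(-5 + Q\right)}{Q}$ ($F{\left(Q \right)} = \frac{-5 + Q}{Q} 5 = \frac{5 \left(-5 + Q\right)}{Q}$)
$- 12 \left(g + F{\left(-2 \right)}\right) = - 12 \left(7 - \left(-5 + \frac{25}{-2}\right)\right) = - 12 \left(7 + \left(5 - - \frac{25}{2}\right)\right) = - 12 \left(7 + \left(5 + \frac{25}{2}\right)\right) = - 12 \left(7 + \frac{35}{2}\right) = \left(-12\right) \frac{49}{2} = -294$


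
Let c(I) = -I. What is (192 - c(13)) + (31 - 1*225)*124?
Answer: -23851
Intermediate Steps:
(192 - c(13)) + (31 - 1*225)*124 = (192 - (-1)*13) + (31 - 1*225)*124 = (192 - 1*(-13)) + (31 - 225)*124 = (192 + 13) - 194*124 = 205 - 24056 = -23851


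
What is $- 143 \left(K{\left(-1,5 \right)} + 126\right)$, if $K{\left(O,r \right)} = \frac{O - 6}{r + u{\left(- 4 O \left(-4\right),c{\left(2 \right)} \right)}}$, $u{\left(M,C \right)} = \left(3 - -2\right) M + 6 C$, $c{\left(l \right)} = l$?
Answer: $- \frac{162305}{9} \approx -18034.0$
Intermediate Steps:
$u{\left(M,C \right)} = 5 M + 6 C$ ($u{\left(M,C \right)} = \left(3 + 2\right) M + 6 C = 5 M + 6 C$)
$K{\left(O,r \right)} = \frac{-6 + O}{12 + r + 80 O}$ ($K{\left(O,r \right)} = \frac{O - 6}{r + \left(5 - 4 O \left(-4\right) + 6 \cdot 2\right)} = \frac{-6 + O}{r + \left(5 \cdot 16 O + 12\right)} = \frac{-6 + O}{r + \left(80 O + 12\right)} = \frac{-6 + O}{r + \left(12 + 80 O\right)} = \frac{-6 + O}{12 + r + 80 O}$)
$- 143 \left(K{\left(-1,5 \right)} + 126\right) = - 143 \left(\frac{-6 - 1}{12 + 5 + 80 \left(-1\right)} + 126\right) = - 143 \left(\frac{1}{12 + 5 - 80} \left(-7\right) + 126\right) = - 143 \left(\frac{1}{-63} \left(-7\right) + 126\right) = - 143 \left(\left(- \frac{1}{63}\right) \left(-7\right) + 126\right) = - 143 \left(\frac{1}{9} + 126\right) = \left(-143\right) \frac{1135}{9} = - \frac{162305}{9}$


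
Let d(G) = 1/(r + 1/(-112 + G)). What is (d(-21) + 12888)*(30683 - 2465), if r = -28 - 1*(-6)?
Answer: 1064468827374/2927 ≈ 3.6367e+8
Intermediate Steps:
r = -22 (r = -28 + 6 = -22)
d(G) = 1/(-22 + 1/(-112 + G))
(d(-21) + 12888)*(30683 - 2465) = ((-112 - 21)/(2465 - 22*(-21)) + 12888)*(30683 - 2465) = (-133/(2465 + 462) + 12888)*28218 = (-133/2927 + 12888)*28218 = (37723043/2927)*28218 = 1064468827374/2927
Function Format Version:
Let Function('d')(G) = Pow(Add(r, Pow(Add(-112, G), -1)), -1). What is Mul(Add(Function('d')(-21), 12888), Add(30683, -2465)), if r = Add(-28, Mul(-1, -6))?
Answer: Rational(1064468827374, 2927) ≈ 3.6367e+8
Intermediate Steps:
r = -22 (r = Add(-28, 6) = -22)
Function('d')(G) = Pow(Add(-22, Pow(Add(-112, G), -1)), -1)
Mul(Add(Function('d')(-21), 12888), Add(30683, -2465)) = Mul(Add(Mul(Pow(Add(2465, Mul(-22, -21)), -1), Add(-112, -21)), 12888), Add(30683, -2465)) = Mul(Add(Mul(Pow(Add(2465, 462), -1), -133), 12888), 28218) = Mul(Add(Mul(Pow(2927, -1), -133), 12888), 28218) = Mul(Add(Mul(Rational(1, 2927), -133), 12888), 28218) = Mul(Add(Rational(-133, 2927), 12888), 28218) = Mul(Rational(37723043, 2927), 28218) = Rational(1064468827374, 2927)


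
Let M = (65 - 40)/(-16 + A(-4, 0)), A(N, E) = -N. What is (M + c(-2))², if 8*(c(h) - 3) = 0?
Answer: 121/144 ≈ 0.84028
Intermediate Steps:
c(h) = 3 (c(h) = 3 + (⅛)*0 = 3 + 0 = 3)
M = -25/12 (M = (65 - 40)/(-16 - 1*(-4)) = 25/(-16 + 4) = 25/(-12) = 25*(-1/12) = -25/12 ≈ -2.0833)
(M + c(-2))² = (-25/12 + 3)² = (11/12)² = 121/144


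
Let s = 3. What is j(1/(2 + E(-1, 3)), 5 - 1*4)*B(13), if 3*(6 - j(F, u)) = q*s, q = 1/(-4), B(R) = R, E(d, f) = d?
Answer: 325/4 ≈ 81.250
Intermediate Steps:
q = -1/4 ≈ -0.25000
j(F, u) = 25/4 (j(F, u) = 6 - (-1)*3/12 = 6 - 1/3*(-3/4) = 6 + 1/4 = 25/4)
j(1/(2 + E(-1, 3)), 5 - 1*4)*B(13) = (25/4)*13 = 325/4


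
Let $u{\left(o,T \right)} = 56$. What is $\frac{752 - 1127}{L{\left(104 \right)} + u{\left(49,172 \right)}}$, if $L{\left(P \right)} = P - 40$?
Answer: $- \frac{25}{8} \approx -3.125$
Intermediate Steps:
$L{\left(P \right)} = -40 + P$
$\frac{752 - 1127}{L{\left(104 \right)} + u{\left(49,172 \right)}} = \frac{752 - 1127}{\left(-40 + 104\right) + 56} = - \frac{375}{64 + 56} = - \frac{375}{120} = \left(-375\right) \frac{1}{120} = - \frac{25}{8}$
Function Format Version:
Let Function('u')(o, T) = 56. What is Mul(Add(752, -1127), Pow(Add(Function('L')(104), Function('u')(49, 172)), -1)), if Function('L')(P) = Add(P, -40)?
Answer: Rational(-25, 8) ≈ -3.1250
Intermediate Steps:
Function('L')(P) = Add(-40, P)
Mul(Add(752, -1127), Pow(Add(Function('L')(104), Function('u')(49, 172)), -1)) = Mul(Add(752, -1127), Pow(Add(Add(-40, 104), 56), -1)) = Mul(-375, Pow(Add(64, 56), -1)) = Mul(-375, Pow(120, -1)) = Mul(-375, Rational(1, 120)) = Rational(-25, 8)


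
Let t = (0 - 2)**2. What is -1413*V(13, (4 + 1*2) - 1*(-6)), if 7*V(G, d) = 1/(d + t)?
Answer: -1413/112 ≈ -12.616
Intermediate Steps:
t = 4 (t = (-2)**2 = 4)
V(G, d) = 1/(7*(4 + d)) (V(G, d) = 1/(7*(d + 4)) = 1/(7*(4 + d)))
-1413*V(13, (4 + 1*2) - 1*(-6)) = -1413/(7*(4 + ((4 + 1*2) - 1*(-6)))) = -1413/(7*(4 + ((4 + 2) + 6))) = -1413/(7*(4 + (6 + 6))) = -1413/(7*(4 + 12)) = -1413/(7*16) = -1413*1/112 = -1413/112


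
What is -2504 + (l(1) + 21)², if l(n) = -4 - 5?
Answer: -2360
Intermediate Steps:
l(n) = -9
-2504 + (l(1) + 21)² = -2504 + (-9 + 21)² = -2504 + 12² = -2504 + 144 = -2360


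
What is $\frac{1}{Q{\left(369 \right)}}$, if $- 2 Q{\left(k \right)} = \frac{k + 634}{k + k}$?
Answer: $- \frac{1476}{1003} \approx -1.4716$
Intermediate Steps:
$Q{\left(k \right)} = - \frac{634 + k}{4 k}$ ($Q{\left(k \right)} = - \frac{\left(k + 634\right) \frac{1}{k + k}}{2} = - \frac{\left(634 + k\right) \frac{1}{2 k}}{2} = - \frac{\frac{1}{2} \frac{1}{k} \left(634 + k\right)}{2} = - \frac{634 + k}{4 k}$)
$\frac{1}{Q{\left(369 \right)}} = \frac{1}{\frac{1}{4} \cdot \frac{1}{369} \left(-634 - 369\right)} = \frac{1}{\frac{1}{4} \cdot \frac{1}{369} \left(-1003\right)} = \frac{1}{- \frac{1003}{1476}} = - \frac{1476}{1003}$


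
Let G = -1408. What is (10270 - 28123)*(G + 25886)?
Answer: -437005734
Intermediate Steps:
(10270 - 28123)*(G + 25886) = (10270 - 28123)*(-1408 + 25886) = -17853*24478 = -437005734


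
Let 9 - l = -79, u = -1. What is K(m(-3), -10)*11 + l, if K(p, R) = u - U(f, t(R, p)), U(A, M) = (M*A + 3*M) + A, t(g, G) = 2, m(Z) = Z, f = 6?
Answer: -187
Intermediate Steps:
l = 88 (l = 9 - 1*(-79) = 9 + 79 = 88)
U(A, M) = A + 3*M + A*M (U(A, M) = (A*M + 3*M) + A = (3*M + A*M) + A = A + 3*M + A*M)
K(p, R) = -25 (K(p, R) = -1 - (6 + 3*2 + 6*2) = -1 - (6 + 6 + 12) = -1 - 1*24 = -1 - 24 = -25)
K(m(-3), -10)*11 + l = -25*11 + 88 = -275 + 88 = -187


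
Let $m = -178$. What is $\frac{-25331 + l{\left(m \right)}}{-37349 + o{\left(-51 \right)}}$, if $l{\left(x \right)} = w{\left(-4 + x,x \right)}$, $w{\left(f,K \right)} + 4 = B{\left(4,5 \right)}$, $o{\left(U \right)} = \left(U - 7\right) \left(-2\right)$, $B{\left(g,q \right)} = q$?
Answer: $\frac{25330}{37233} \approx 0.68031$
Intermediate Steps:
$o{\left(U \right)} = 14 - 2 U$ ($o{\left(U \right)} = \left(-7 + U\right) \left(-2\right) = 14 - 2 U$)
$w{\left(f,K \right)} = 1$ ($w{\left(f,K \right)} = -4 + 5 = 1$)
$l{\left(x \right)} = 1$
$\frac{-25331 + l{\left(m \right)}}{-37349 + o{\left(-51 \right)}} = \frac{-25331 + 1}{-37349 + \left(14 - -102\right)} = - \frac{25330}{-37349 + \left(14 + 102\right)} = - \frac{25330}{-37349 + 116} = - \frac{25330}{-37233} = \left(-25330\right) \left(- \frac{1}{37233}\right) = \frac{25330}{37233}$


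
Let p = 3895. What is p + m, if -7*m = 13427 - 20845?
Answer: 34683/7 ≈ 4954.7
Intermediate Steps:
m = 7418/7 (m = -(13427 - 20845)/7 = -⅐*(-7418) = 7418/7 ≈ 1059.7)
p + m = 3895 + 7418/7 = 34683/7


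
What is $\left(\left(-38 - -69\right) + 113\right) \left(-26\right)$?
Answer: $-3744$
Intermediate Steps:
$\left(\left(-38 - -69\right) + 113\right) \left(-26\right) = \left(\left(-38 + 69\right) + 113\right) \left(-26\right) = \left(31 + 113\right) \left(-26\right) = 144 \left(-26\right) = -3744$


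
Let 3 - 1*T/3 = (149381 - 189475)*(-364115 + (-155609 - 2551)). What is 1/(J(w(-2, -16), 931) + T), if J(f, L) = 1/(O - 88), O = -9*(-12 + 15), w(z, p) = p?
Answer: -115/7224332377216 ≈ -1.5918e-11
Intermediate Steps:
T = -62820281541 (T = 9 - 3*(149381 - 189475)*(-364115 + (-155609 - 2551)) = 9 - (-120282)*(-364115 - 158160) = 9 - (-120282)*(-522275) = 9 - 3*20940093850 = 9 - 62820281550 = -62820281541)
O = -27 (O = -9*3 = -27)
J(f, L) = -1/115 (J(f, L) = 1/(-27 - 88) = 1/(-115) = -1/115)
1/(J(w(-2, -16), 931) + T) = 1/(-1/115 - 62820281541) = 1/(-7224332377216/115) = -115/7224332377216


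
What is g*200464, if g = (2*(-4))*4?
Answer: -6414848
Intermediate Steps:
g = -32 (g = -8*4 = -32)
g*200464 = -32*200464 = -6414848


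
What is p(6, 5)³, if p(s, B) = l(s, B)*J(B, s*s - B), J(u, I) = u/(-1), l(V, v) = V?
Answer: -27000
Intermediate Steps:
J(u, I) = -u (J(u, I) = u*(-1) = -u)
p(s, B) = -B*s (p(s, B) = s*(-B) = -B*s)
p(6, 5)³ = (-1*5*6)³ = (-30)³ = -27000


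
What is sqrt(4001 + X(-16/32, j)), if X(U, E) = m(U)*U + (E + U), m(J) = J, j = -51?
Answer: sqrt(15799)/2 ≈ 62.847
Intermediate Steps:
X(U, E) = E + U + U**2 (X(U, E) = U*U + (E + U) = U**2 + (E + U) = E + U + U**2)
sqrt(4001 + X(-16/32, j)) = sqrt(4001 + (-51 - 16/32 + (-16/32)**2)) = sqrt(4001 + (-51 - 16*1/32 + (-16*1/32)**2)) = sqrt(4001 + (-51 - 1/2 + (-1/2)**2)) = sqrt(4001 + (-51 - 1/2 + 1/4)) = sqrt(4001 - 205/4) = sqrt(15799/4) = sqrt(15799)/2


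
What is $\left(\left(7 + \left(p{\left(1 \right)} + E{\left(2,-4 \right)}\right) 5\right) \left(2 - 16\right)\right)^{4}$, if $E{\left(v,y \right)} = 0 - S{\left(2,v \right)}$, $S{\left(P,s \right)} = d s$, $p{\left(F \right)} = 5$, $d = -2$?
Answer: $280883040256$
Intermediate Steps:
$S{\left(P,s \right)} = - 2 s$
$E{\left(v,y \right)} = 2 v$ ($E{\left(v,y \right)} = 0 - - 2 v = 0 + 2 v = 2 v$)
$\left(\left(7 + \left(p{\left(1 \right)} + E{\left(2,-4 \right)}\right) 5\right) \left(2 - 16\right)\right)^{4} = \left(\left(7 + \left(5 + 2 \cdot 2\right) 5\right) \left(2 - 16\right)\right)^{4} = \left(\left(7 + \left(5 + 4\right) 5\right) \left(-14\right)\right)^{4} = \left(\left(7 + 9 \cdot 5\right) \left(-14\right)\right)^{4} = \left(\left(7 + 45\right) \left(-14\right)\right)^{4} = \left(52 \left(-14\right)\right)^{4} = \left(-728\right)^{4} = 280883040256$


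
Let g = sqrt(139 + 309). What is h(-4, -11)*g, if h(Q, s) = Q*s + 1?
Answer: 360*sqrt(7) ≈ 952.47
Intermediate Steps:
g = 8*sqrt(7) (g = sqrt(448) = 8*sqrt(7) ≈ 21.166)
h(Q, s) = 1 + Q*s
h(-4, -11)*g = (1 - 4*(-11))*(8*sqrt(7)) = (1 + 44)*(8*sqrt(7)) = 45*(8*sqrt(7)) = 360*sqrt(7)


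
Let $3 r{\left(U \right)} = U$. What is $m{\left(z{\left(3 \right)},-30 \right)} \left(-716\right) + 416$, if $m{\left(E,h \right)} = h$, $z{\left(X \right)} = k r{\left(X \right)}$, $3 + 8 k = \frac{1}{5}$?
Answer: $21896$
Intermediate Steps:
$r{\left(U \right)} = \frac{U}{3}$
$k = - \frac{7}{20}$ ($k = - \frac{3}{8} + \frac{1}{8 \cdot 5} = - \frac{3}{8} + \frac{1}{8} \cdot \frac{1}{5} = - \frac{3}{8} + \frac{1}{40} = - \frac{7}{20} \approx -0.35$)
$z{\left(X \right)} = - \frac{7 X}{60}$ ($z{\left(X \right)} = - \frac{7 \frac{X}{3}}{20} = - \frac{7 X}{60}$)
$m{\left(z{\left(3 \right)},-30 \right)} \left(-716\right) + 416 = \left(-30\right) \left(-716\right) + 416 = 21480 + 416 = 21896$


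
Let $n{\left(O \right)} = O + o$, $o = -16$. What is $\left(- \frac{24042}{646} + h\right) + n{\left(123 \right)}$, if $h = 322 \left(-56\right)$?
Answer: $- \frac{5801796}{323} \approx -17962.0$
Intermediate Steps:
$h = -18032$
$n{\left(O \right)} = -16 + O$ ($n{\left(O \right)} = O - 16 = -16 + O$)
$\left(- \frac{24042}{646} + h\right) + n{\left(123 \right)} = \left(- \frac{24042}{646} - 18032\right) + \left(-16 + 123\right) = \left(\left(-24042\right) \frac{1}{646} - 18032\right) + 107 = \left(- \frac{12021}{323} - 18032\right) + 107 = - \frac{5836357}{323} + 107 = - \frac{5801796}{323}$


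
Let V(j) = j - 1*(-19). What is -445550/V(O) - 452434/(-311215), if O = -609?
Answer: 13892877931/18361685 ≈ 756.62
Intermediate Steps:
V(j) = 19 + j (V(j) = j + 19 = 19 + j)
-445550/V(O) - 452434/(-311215) = -445550/(19 - 609) - 452434/(-311215) = -445550/(-590) - 452434*(-1/311215) = -445550*(-1/590) + 452434/311215 = 44555/59 + 452434/311215 = 13892877931/18361685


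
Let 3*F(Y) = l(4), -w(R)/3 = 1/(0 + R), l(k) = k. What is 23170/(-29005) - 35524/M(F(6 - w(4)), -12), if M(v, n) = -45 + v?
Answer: 617617118/759931 ≈ 812.73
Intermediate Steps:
w(R) = -3/R (w(R) = -3/(0 + R) = -3/R)
F(Y) = 4/3 (F(Y) = (1/3)*4 = 4/3)
23170/(-29005) - 35524/M(F(6 - w(4)), -12) = 23170/(-29005) - 35524/(-45 + 4/3) = 23170*(-1/29005) - 35524/(-131/3) = -4634/5801 - 35524*(-3/131) = -4634/5801 + 106572/131 = 617617118/759931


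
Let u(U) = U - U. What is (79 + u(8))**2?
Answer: 6241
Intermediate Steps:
u(U) = 0
(79 + u(8))**2 = (79 + 0)**2 = 79**2 = 6241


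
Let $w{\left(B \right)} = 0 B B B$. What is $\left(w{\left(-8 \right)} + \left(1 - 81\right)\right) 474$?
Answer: $-37920$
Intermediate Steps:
$w{\left(B \right)} = 0$ ($w{\left(B \right)} = 0 B B = 0 B = 0$)
$\left(w{\left(-8 \right)} + \left(1 - 81\right)\right) 474 = \left(0 + \left(1 - 81\right)\right) 474 = \left(0 - 80\right) 474 = \left(-80\right) 474 = -37920$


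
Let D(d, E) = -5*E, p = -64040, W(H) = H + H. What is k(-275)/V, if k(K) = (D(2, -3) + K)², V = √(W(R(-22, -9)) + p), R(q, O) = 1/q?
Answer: -67600*I*√7748851/704441 ≈ -267.13*I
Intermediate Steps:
W(H) = 2*H
V = I*√7748851/11 (V = √(2/(-22) - 64040) = √(2*(-1/22) - 64040) = √(-1/11 - 64040) = √(-704441/11) = I*√7748851/11 ≈ 253.06*I)
k(K) = (15 + K)² (k(K) = (-5*(-3) + K)² = (15 + K)²)
k(-275)/V = (15 - 275)²/((I*√7748851/11)) = (-260)²*(-I*√7748851/704441) = 67600*(-I*√7748851/704441) = -67600*I*√7748851/704441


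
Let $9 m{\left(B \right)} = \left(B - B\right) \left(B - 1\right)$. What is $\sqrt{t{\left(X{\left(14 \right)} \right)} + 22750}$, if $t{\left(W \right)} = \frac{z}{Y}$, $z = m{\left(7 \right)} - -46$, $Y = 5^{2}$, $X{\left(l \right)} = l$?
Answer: $\frac{2 \sqrt{142199}}{5} \approx 150.84$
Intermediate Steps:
$Y = 25$
$m{\left(B \right)} = 0$ ($m{\left(B \right)} = \frac{\left(B - B\right) \left(B - 1\right)}{9} = \frac{0 \left(-1 + B\right)}{9} = \frac{1}{9} \cdot 0 = 0$)
$z = 46$ ($z = 0 - -46 = 0 + 46 = 46$)
$t{\left(W \right)} = \frac{46}{25}$
$\sqrt{t{\left(X{\left(14 \right)} \right)} + 22750} = \sqrt{\frac{46}{25} + 22750} = \sqrt{\frac{568796}{25}} = \frac{2 \sqrt{142199}}{5}$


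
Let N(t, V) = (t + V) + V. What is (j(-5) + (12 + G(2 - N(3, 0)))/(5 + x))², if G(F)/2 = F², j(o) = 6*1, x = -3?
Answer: 169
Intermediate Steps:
N(t, V) = t + 2*V (N(t, V) = (V + t) + V = t + 2*V)
j(o) = 6
G(F) = 2*F²
(j(-5) + (12 + G(2 - N(3, 0)))/(5 + x))² = (6 + (12 + 2*(2 - (3 + 2*0))²)/(5 - 3))² = (6 + (12 + 2*(2 - (3 + 0))²)/2)² = (6 + (12 + 2*(2 - 1*3)²)*(½))² = (6 + (12 + 2*(2 - 3)²)*(½))² = (6 + (12 + 2*(-1)²)*(½))² = (6 + (12 + 2*1)*(½))² = (6 + (12 + 2)*(½))² = (6 + 14*(½))² = (6 + 7)² = 13² = 169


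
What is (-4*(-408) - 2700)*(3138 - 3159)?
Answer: 22428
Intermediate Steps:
(-4*(-408) - 2700)*(3138 - 3159) = (1632 - 2700)*(-21) = -1068*(-21) = 22428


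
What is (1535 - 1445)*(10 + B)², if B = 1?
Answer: 10890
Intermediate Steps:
(1535 - 1445)*(10 + B)² = (1535 - 1445)*(10 + 1)² = 90*11² = 90*121 = 10890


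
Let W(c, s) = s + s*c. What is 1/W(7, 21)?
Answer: 1/168 ≈ 0.0059524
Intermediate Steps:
W(c, s) = s + c*s
1/W(7, 21) = 1/(21*(1 + 7)) = 1/(21*8) = 1/168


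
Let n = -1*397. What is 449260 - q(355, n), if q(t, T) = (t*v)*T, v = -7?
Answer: -537285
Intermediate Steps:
n = -397
q(t, T) = -7*T*t (q(t, T) = (t*(-7))*T = (-7*t)*T = -7*T*t)
449260 - q(355, n) = 449260 - (-7)*(-397)*355 = 449260 - 1*986545 = 449260 - 986545 = -537285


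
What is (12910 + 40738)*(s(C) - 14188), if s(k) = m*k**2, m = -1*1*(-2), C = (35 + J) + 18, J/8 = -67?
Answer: 24269818720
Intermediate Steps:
J = -536 (J = 8*(-67) = -536)
C = -483 (C = (35 - 536) + 18 = -501 + 18 = -483)
m = 2 (m = -1*(-2) = 2)
s(k) = 2*k**2
(12910 + 40738)*(s(C) - 14188) = (12910 + 40738)*(2*(-483)**2 - 14188) = 53648*(2*233289 - 14188) = 53648*(466578 - 14188) = 53648*452390 = 24269818720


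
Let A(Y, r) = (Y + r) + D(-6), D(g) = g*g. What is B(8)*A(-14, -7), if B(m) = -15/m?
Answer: -225/8 ≈ -28.125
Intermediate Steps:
D(g) = g²
A(Y, r) = 36 + Y + r (A(Y, r) = (Y + r) + (-6)² = (Y + r) + 36 = 36 + Y + r)
B(8)*A(-14, -7) = (-15/8)*(36 - 14 - 7) = -15*⅛*15 = -15/8*15 = -225/8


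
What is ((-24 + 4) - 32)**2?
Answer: 2704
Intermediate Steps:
((-24 + 4) - 32)**2 = (-20 - 32)**2 = (-52)**2 = 2704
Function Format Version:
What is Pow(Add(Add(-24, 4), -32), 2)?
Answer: 2704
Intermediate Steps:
Pow(Add(Add(-24, 4), -32), 2) = Pow(Add(-20, -32), 2) = Pow(-52, 2) = 2704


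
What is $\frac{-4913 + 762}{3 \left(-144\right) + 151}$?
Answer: $\frac{4151}{281} \approx 14.772$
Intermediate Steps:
$\frac{-4913 + 762}{3 \left(-144\right) + 151} = - \frac{4151}{-432 + 151} = - \frac{4151}{-281} = \left(-4151\right) \left(- \frac{1}{281}\right) = \frac{4151}{281}$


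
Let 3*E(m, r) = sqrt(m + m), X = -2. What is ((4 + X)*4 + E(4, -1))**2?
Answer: 584/9 + 32*sqrt(2)/3 ≈ 79.974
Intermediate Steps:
E(m, r) = sqrt(2)*sqrt(m)/3 (E(m, r) = sqrt(m + m)/3 = sqrt(2*m)/3 = (sqrt(2)*sqrt(m))/3 = sqrt(2)*sqrt(m)/3)
((4 + X)*4 + E(4, -1))**2 = ((4 - 2)*4 + sqrt(2)*sqrt(4)/3)**2 = (2*4 + (1/3)*sqrt(2)*2)**2 = (8 + 2*sqrt(2)/3)**2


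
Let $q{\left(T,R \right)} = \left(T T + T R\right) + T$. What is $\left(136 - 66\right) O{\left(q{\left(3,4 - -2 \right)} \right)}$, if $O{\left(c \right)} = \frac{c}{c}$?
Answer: $70$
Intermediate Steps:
$q{\left(T,R \right)} = T + T^{2} + R T$ ($q{\left(T,R \right)} = \left(T^{2} + R T\right) + T = T + T^{2} + R T$)
$O{\left(c \right)} = 1$
$\left(136 - 66\right) O{\left(q{\left(3,4 - -2 \right)} \right)} = \left(136 - 66\right) 1 = 70 \cdot 1 = 70$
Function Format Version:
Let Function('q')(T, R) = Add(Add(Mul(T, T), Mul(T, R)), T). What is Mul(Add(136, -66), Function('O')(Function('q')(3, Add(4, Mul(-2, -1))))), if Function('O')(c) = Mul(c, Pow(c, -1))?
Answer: 70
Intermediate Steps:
Function('q')(T, R) = Add(T, Pow(T, 2), Mul(R, T)) (Function('q')(T, R) = Add(Add(Pow(T, 2), Mul(R, T)), T) = Add(T, Pow(T, 2), Mul(R, T)))
Function('O')(c) = 1
Mul(Add(136, -66), Function('O')(Function('q')(3, Add(4, Mul(-2, -1))))) = Mul(Add(136, -66), 1) = Mul(70, 1) = 70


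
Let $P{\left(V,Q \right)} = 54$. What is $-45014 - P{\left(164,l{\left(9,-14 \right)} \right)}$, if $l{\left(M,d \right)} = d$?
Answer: $-45068$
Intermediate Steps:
$-45014 - P{\left(164,l{\left(9,-14 \right)} \right)} = -45014 - 54 = -45068$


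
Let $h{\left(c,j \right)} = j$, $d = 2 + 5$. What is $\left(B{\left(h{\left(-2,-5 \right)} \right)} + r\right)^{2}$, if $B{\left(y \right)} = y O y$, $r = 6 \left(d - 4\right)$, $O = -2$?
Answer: $1024$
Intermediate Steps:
$d = 7$
$r = 18$ ($r = 6 \left(7 - 4\right) = 6 \cdot 3 = 18$)
$B{\left(y \right)} = - 2 y^{2}$ ($B{\left(y \right)} = y \left(-2\right) y = - 2 y y = - 2 y^{2}$)
$\left(B{\left(h{\left(-2,-5 \right)} \right)} + r\right)^{2} = \left(- 2 \left(-5\right)^{2} + 18\right)^{2} = \left(\left(-2\right) 25 + 18\right)^{2} = \left(-50 + 18\right)^{2} = \left(-32\right)^{2} = 1024$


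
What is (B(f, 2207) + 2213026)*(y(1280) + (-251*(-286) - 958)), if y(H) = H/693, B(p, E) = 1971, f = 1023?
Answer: 108723313804748/693 ≈ 1.5689e+11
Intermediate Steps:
y(H) = H/693 (y(H) = H*(1/693) = H/693)
(B(f, 2207) + 2213026)*(y(1280) + (-251*(-286) - 958)) = (1971 + 2213026)*((1/693)*1280 + (-251*(-286) - 958)) = 2214997*(1280/693 + (71786 - 958)) = 2214997*(1280/693 + 70828) = 2214997*(49085084/693) = 108723313804748/693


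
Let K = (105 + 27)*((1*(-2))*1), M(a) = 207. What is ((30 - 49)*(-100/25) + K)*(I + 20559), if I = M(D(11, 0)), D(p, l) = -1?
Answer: -3904008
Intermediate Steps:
I = 207
K = -264 (K = 132*(-2*1) = 132*(-2) = -264)
((30 - 49)*(-100/25) + K)*(I + 20559) = ((30 - 49)*(-100/25) - 264)*(207 + 20559) = (-(-1900)/25 - 264)*20766 = (-19*(-4) - 264)*20766 = (76 - 264)*20766 = -188*20766 = -3904008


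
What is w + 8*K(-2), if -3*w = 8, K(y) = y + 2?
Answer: -8/3 ≈ -2.6667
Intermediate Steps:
K(y) = 2 + y
w = -8/3 (w = -1/3*8 = -8/3 ≈ -2.6667)
w + 8*K(-2) = -8/3 + 8*(2 - 2) = -8/3 + 8*0 = -8/3 + 0 = -8/3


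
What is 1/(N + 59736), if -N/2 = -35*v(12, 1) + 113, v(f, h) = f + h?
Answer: 1/60420 ≈ 1.6551e-5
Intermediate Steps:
N = 684 (N = -2*(-35*(12 + 1) + 113) = -2*(-35*13 + 113) = -2*(-455 + 113) = -2*(-342) = 684)
1/(N + 59736) = 1/(684 + 59736) = 1/60420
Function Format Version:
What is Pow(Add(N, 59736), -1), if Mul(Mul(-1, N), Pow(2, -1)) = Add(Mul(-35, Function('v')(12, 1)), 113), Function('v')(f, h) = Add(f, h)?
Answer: Rational(1, 60420) ≈ 1.6551e-5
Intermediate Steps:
N = 684 (N = Mul(-2, Add(Mul(-35, Add(12, 1)), 113)) = Mul(-2, Add(Mul(-35, 13), 113)) = Mul(-2, Add(-455, 113)) = Mul(-2, -342) = 684)
Pow(Add(N, 59736), -1) = Pow(Add(684, 59736), -1) = Pow(60420, -1) = Rational(1, 60420)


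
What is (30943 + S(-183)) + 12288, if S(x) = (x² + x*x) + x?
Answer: 110026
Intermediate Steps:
S(x) = x + 2*x² (S(x) = (x² + x²) + x = 2*x² + x = x + 2*x²)
(30943 + S(-183)) + 12288 = (30943 - 183*(1 + 2*(-183))) + 12288 = (30943 - 183*(1 - 366)) + 12288 = (30943 - 183*(-365)) + 12288 = (30943 + 66795) + 12288 = 97738 + 12288 = 110026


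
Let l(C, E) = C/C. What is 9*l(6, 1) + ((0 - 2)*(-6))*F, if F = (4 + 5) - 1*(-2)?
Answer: 141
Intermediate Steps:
F = 11 (F = 9 + 2 = 11)
l(C, E) = 1
9*l(6, 1) + ((0 - 2)*(-6))*F = 9*1 + ((0 - 2)*(-6))*11 = 9 - 2*(-6)*11 = 9 + 12*11 = 9 + 132 = 141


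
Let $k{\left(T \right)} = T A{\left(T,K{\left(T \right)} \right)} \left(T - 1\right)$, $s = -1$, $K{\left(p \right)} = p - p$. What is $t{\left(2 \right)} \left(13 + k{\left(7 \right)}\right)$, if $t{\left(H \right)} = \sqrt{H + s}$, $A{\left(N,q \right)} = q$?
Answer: $13$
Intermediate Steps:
$K{\left(p \right)} = 0$
$k{\left(T \right)} = 0$ ($k{\left(T \right)} = T 0 \left(T - 1\right) = T 0 \left(-1 + T\right) = T 0 = 0$)
$t{\left(H \right)} = \sqrt{-1 + H}$ ($t{\left(H \right)} = \sqrt{H - 1} = \sqrt{-1 + H}$)
$t{\left(2 \right)} \left(13 + k{\left(7 \right)}\right) = \sqrt{-1 + 2} \left(13 + 0\right) = \sqrt{1} \cdot 13 = 1 \cdot 13 = 13$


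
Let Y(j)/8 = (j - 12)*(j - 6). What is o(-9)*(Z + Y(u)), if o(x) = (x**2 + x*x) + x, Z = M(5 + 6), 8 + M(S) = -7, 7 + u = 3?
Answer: 193545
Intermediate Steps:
u = -4 (u = -7 + 3 = -4)
Y(j) = 8*(-12 + j)*(-6 + j) (Y(j) = 8*((j - 12)*(j - 6)) = 8*((-12 + j)*(-6 + j)) = 8*(-12 + j)*(-6 + j))
M(S) = -15 (M(S) = -8 - 7 = -15)
Z = -15
o(x) = x + 2*x**2 (o(x) = (x**2 + x**2) + x = 2*x**2 + x = x + 2*x**2)
o(-9)*(Z + Y(u)) = (-9*(1 + 2*(-9)))*(-15 + (576 - 144*(-4) + 8*(-4)**2)) = (-9*(1 - 18))*(-15 + (576 + 576 + 8*16)) = (-9*(-17))*(-15 + (576 + 576 + 128)) = 153*(-15 + 1280) = 153*1265 = 193545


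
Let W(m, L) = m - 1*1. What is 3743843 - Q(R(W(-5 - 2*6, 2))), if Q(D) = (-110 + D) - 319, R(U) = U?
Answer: 3744290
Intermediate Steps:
W(m, L) = -1 + m (W(m, L) = m - 1 = -1 + m)
Q(D) = -429 + D
3743843 - Q(R(W(-5 - 2*6, 2))) = 3743843 - (-429 + (-1 + (-5 - 2*6))) = 3743843 - (-429 + (-1 + (-5 - 12))) = 3743843 - (-429 + (-1 - 17)) = 3743843 - (-429 - 18) = 3743843 - 1*(-447) = 3743843 + 447 = 3744290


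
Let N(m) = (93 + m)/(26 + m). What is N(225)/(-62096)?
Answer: -159/7793048 ≈ -2.0403e-5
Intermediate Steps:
N(m) = (93 + m)/(26 + m)
N(225)/(-62096) = ((93 + 225)/(26 + 225))/(-62096) = (318/251)*(-1/62096) = -159/7793048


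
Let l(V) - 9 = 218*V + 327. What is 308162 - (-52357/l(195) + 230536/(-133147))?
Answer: 1758024468469579/5704816362 ≈ 3.0817e+5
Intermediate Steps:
l(V) = 336 + 218*V (l(V) = 9 + (218*V + 327) = 9 + (327 + 218*V) = 336 + 218*V)
308162 - (-52357/l(195) + 230536/(-133147)) = 308162 - (-52357/(336 + 218*195) + 230536/(-133147)) = 308162 - (-52357/(336 + 42510) + 230536*(-1/133147)) = 308162 - (-52357/42846 - 230536/133147) = 308162 - 1*(-16848722935/5704816362) = 308162 + 16848722935/5704816362 = 1758024468469579/5704816362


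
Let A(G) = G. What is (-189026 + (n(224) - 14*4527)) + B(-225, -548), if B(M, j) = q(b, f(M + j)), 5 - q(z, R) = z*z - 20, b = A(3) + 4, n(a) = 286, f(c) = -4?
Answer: -252142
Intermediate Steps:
b = 7 (b = 3 + 4 = 7)
q(z, R) = 25 - z² (q(z, R) = 5 - (z*z - 20) = 5 - (z² - 20) = 5 - (-20 + z²) = 5 + (20 - z²) = 25 - z²)
B(M, j) = -24 (B(M, j) = 25 - 1*7² = 25 - 1*49 = 25 - 49 = -24)
(-189026 + (n(224) - 14*4527)) + B(-225, -548) = (-189026 + (286 - 14*4527)) - 24 = (-189026 + (286 - 63378)) - 24 = (-189026 - 63092) - 24 = -252118 - 24 = -252142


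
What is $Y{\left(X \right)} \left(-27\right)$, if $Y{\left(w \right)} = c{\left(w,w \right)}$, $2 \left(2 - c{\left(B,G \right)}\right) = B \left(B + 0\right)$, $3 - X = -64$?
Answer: $\frac{121095}{2} \approx 60548.0$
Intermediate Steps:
$X = 67$ ($X = 3 - -64 = 3 + 64 = 67$)
$c{\left(B,G \right)} = 2 - \frac{B^{2}}{2}$ ($c{\left(B,G \right)} = 2 - \frac{B \left(B + 0\right)}{2} = 2 - \frac{B B}{2} = 2 - \frac{B^{2}}{2}$)
$Y{\left(w \right)} = 2 - \frac{w^{2}}{2}$
$Y{\left(X \right)} \left(-27\right) = \left(2 - \frac{67^{2}}{2}\right) \left(-27\right) = \left(2 - \frac{4489}{2}\right) \left(-27\right) = \left(- \frac{4485}{2}\right) \left(-27\right) = \frac{121095}{2}$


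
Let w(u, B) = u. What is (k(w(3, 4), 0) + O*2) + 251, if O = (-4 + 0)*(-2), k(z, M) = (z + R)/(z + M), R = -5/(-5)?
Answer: 805/3 ≈ 268.33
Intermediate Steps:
R = 1 (R = -5*(-⅕) = 1)
k(z, M) = (1 + z)/(M + z) (k(z, M) = (z + 1)/(z + M) = (1 + z)/(M + z))
O = 8 (O = -4*(-2) = 8)
(k(w(3, 4), 0) + O*2) + 251 = ((1 + 3)/(0 + 3) + 8*2) + 251 = (4/3 + 16) + 251 = 52/3 + 251 = 805/3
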